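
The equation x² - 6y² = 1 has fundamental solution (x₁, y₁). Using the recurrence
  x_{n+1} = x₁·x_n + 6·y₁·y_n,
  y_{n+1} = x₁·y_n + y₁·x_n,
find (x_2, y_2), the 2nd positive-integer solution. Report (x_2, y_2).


Step 1: Find the fundamental solution (x₁, y₁) of x² - 6y² = 1.
  Expand √6 as a continued fraction. a₀ = ⌊√6⌋ = 2; iterate m_{k+1} = d_k·a_k − m_k, d_{k+1} = (6 − m_{k+1}²)/d_k, a_{k+1} = ⌊(a₀ + m_{k+1})/d_{k+1}⌋ (starting m₀ = 0, d₀ = 1), with convergents p_k = a_k·p_{k-1} + p_{k-2}, q_k = a_k·q_{k-1} + q_{k-2} (p₋₁ = 1, q₋₁ = 0):
  k = 0: a₀ = 2; p₀/q₀ = 2/1; p₀² − 6·q₀² = 4 − 6 = -2.
  k = 1: m = 2, d = 2, a = ⌊(2 + 2)/2⌋ = 2; p/q = (2·2 + 1)/(2·1 + 0) = 5/2; p² − 6·q² = 25 − 24 = 1.
  The first convergent with p² − 6·q² = 1 gives the fundamental solution (x₁, y₁) = (5, 2).
Step 2: Apply the recurrence (x_{n+1}, y_{n+1}) = (x₁x_n + 6y₁y_n, x₁y_n + y₁x_n) repeatedly.
  From (x_1, y_1) = (5, 2): x_2 = 5·5 + 6·2·2 = 49; y_2 = 5·2 + 2·5 = 20.
Step 3: Verify x_2² - 6·y_2² = 2401 - 2400 = 1 (should be 1). ✓

(x_1, y_1) = (5, 2); (x_2, y_2) = (49, 20).


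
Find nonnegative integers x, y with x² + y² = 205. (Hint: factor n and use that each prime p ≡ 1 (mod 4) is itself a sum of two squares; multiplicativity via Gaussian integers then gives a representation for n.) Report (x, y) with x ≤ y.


Step 1: Factor n = 205 = 5 · 41.
Step 2: Check the mod-4 condition on each prime factor: 5 ≡ 1 (mod 4), exponent 1; 41 ≡ 1 (mod 4), exponent 1.
All primes ≡ 3 (mod 4) appear to even exponent (or don't appear), so by the two-squares theorem n IS expressible as a sum of two squares.
Step 3: Build a representation. Here n = 5 · 41 is a product of primes ≡ 1 (mod 4). Each prime p ≡ 1 (mod 4) is itself a sum of two squares; find a² by testing p − a² for a perfect square:
  5: 5 − 1² = 4 = 2² ⇒ 5 = 1² + 2².
  41: 41 − 1² = 40, 41 − 2² = 37, 41 − 3² = 32, 41 − 4² = 25 = 5² ⇒ 41 = 4² + 5².
  Combine using the Brahmagupta–Fibonacci identity (a² + b²)(c² + d²) = (ac − bd)² + (ad + bc)² = (ac + bd)² + (ad − bc)²:
  5 · 41 = 205: from (1² + 2²)(4² + 5²), take (1·4 − 2·5, 1·5 + 2·4) = (4 − 10, 5 + 8) = (-6, 13); dropping signs (only squares matter) gives (6, 13); check 6² + 13² = 36 + 169 = 205 ✓.
Step 4: Order so x ≤ y and verify: 6² + 13² = 36 + 169 = 205 = n. ✓

n = 205 = 6² + 13² (one valid representation with x ≤ y).


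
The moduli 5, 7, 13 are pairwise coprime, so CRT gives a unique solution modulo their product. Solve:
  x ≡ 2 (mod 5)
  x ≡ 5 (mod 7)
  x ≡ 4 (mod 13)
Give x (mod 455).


Moduli 5, 7, 13 are pairwise coprime; by CRT there is a unique solution modulo M = 5 · 7 · 13 = 455.
Solve pairwise, accumulating the modulus:
  Start with x ≡ 2 (mod 5).
  Combine with x ≡ 5 (mod 7): since gcd(5, 7) = 1, we get a unique residue mod 35.
    Write x = 2 + 5·t and substitute into x ≡ 5 (mod 7): 5·t ≡ 5 − 2 = 3 (mod 7).
    The inverse of 5 mod 7 is 3 (since 5·3 = 15 = 2·7 + 1), so t ≡ 3·3 = 9 ≡ 2 (mod 7).
    Then x = 2 + 5·2 = 12, valid modulo lcm(5, 7) = 35: x ≡ 12 (mod 35).
  Combine with x ≡ 4 (mod 13): since gcd(35, 13) = 1, we get a unique residue mod 455.
    Write x = 12 + 35·t and substitute into x ≡ 4 (mod 13): 35·t ≡ 4 − 12 = -8 (mod 13).
    Reduce coefficients mod 13: 9·t ≡ 5 (mod 13).
    The inverse of 9 mod 13 is 3 (since 9·3 = 27 = 2·13 + 1), so t ≡ 3·5 = 15 ≡ 2 (mod 13).
    Then x = 12 + 35·2 = 82, valid modulo lcm(35, 13) = 455: x ≡ 82 (mod 455).
Verify: 82 mod 5 = 2 ✓, 82 mod 7 = 5 ✓, 82 mod 13 = 4 ✓.

x ≡ 82 (mod 455).


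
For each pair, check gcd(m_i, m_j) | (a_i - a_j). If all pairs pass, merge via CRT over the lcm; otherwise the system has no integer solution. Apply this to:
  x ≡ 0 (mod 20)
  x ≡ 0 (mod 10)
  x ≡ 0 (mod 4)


Moduli 20, 10, 4 are not pairwise coprime, so CRT works modulo lcm(m_i) when all pairwise compatibility conditions hold.
Pairwise compatibility: gcd(m_i, m_j) must divide a_i - a_j for every pair.
Merge one congruence at a time:
  Start: x ≡ 0 (mod 20).
  Combine with x ≡ 0 (mod 10): gcd(20, 10) = 10; 0 - 0 = 0, which IS divisible by 10, so compatible.
    Write x = 0 + 20·t and substitute into x ≡ 0 (mod 10): 20·t ≡ 0 − 0 = 0 (mod 10).
    Divide the congruence (and modulus) by g = 10: 2·t ≡ 0 (mod 1).
    Modulo 1 every t works; take t = 0.
    Then x = 0 + 20·0 = 0, valid modulo lcm(20, 10) = 20: x ≡ 0 (mod 20).
  Combine with x ≡ 0 (mod 4): gcd(20, 4) = 4; 0 - 0 = 0, which IS divisible by 4, so compatible.
    Write x = 0 + 20·t and substitute into x ≡ 0 (mod 4): 20·t ≡ 0 − 0 = 0 (mod 4).
    Divide the congruence (and modulus) by g = 4: 5·t ≡ 0 (mod 1).
    Modulo 1 every t works; take t = 0.
    Then x = 0 + 20·0 = 0, valid modulo lcm(20, 4) = 20: x ≡ 0 (mod 20).
Verify: 0 mod 20 = 0, 0 mod 10 = 0, 0 mod 4 = 0.

x ≡ 0 (mod 20).


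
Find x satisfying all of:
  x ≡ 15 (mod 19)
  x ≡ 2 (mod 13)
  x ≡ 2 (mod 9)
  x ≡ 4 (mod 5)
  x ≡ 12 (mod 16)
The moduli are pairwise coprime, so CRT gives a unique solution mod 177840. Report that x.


Product of moduli M = 19 · 13 · 9 · 5 · 16 = 177840.
Merge one congruence at a time:
  Start: x ≡ 15 (mod 19).
  Combine with x ≡ 2 (mod 13); new modulus lcm = 247.
    Write x = 15 + 19·t and substitute into x ≡ 2 (mod 13): 19·t ≡ 2 − 15 = -13 (mod 13).
    Reduce coefficients mod 13: 6·t ≡ 0 (mod 13).
    The inverse of 6 mod 13 is 11 (since 6·11 = 66 = 5·13 + 1), so t ≡ 11·0 = 0 ≡ 0 (mod 13).
    Then x = 15 + 19·0 = 15, valid modulo lcm(19, 13) = 247: x ≡ 15 (mod 247).
  Combine with x ≡ 2 (mod 9); new modulus lcm = 2223.
    Write x = 15 + 247·t and substitute into x ≡ 2 (mod 9): 247·t ≡ 2 − 15 = -13 (mod 9).
    Reduce coefficients mod 9: 4·t ≡ 5 (mod 9).
    The inverse of 4 mod 9 is 7 (since 4·7 = 28 = 3·9 + 1), so t ≡ 7·5 = 35 ≡ 8 (mod 9).
    Then x = 15 + 247·8 = 1991, valid modulo lcm(247, 9) = 2223: x ≡ 1991 (mod 2223).
  Combine with x ≡ 4 (mod 5); new modulus lcm = 11115.
    Write x = 1991 + 2223·t and substitute into x ≡ 4 (mod 5): 2223·t ≡ 4 − 1991 = -1987 (mod 5).
    Reduce coefficients mod 5: 3·t ≡ 3 (mod 5).
    The inverse of 3 mod 5 is 2 (since 3·2 = 6 = 1·5 + 1), so t ≡ 2·3 = 6 ≡ 1 (mod 5).
    Then x = 1991 + 2223·1 = 4214, valid modulo lcm(2223, 5) = 11115: x ≡ 4214 (mod 11115).
  Combine with x ≡ 12 (mod 16); new modulus lcm = 177840.
    Write x = 4214 + 11115·t and substitute into x ≡ 12 (mod 16): 11115·t ≡ 12 − 4214 = -4202 (mod 16).
    Reduce coefficients mod 16: 11·t ≡ 6 (mod 16).
    The inverse of 11 mod 16 is 3 (since 11·3 = 33 = 2·16 + 1), so t ≡ 3·6 = 18 ≡ 2 (mod 16).
    Then x = 4214 + 11115·2 = 26444, valid modulo lcm(11115, 16) = 177840: x ≡ 26444 (mod 177840).
Verify against each original: 26444 mod 19 = 15, 26444 mod 13 = 2, 26444 mod 9 = 2, 26444 mod 5 = 4, 26444 mod 16 = 12.

x ≡ 26444 (mod 177840).


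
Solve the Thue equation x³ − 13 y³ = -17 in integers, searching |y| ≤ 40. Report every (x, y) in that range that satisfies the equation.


The equation is x³ - 13y³ = -17. For fixed y, x³ = 13·y³ − 17, so a solution requires the RHS to be a perfect cube.
Strategy: iterate y from -40 to 40, compute RHS = 13·y³ − 17, and check whether it is a (positive or negative) perfect cube.
Check small values of y:
  y = 0: RHS = -17 is not a perfect cube.
  y = 1: RHS = -4 is not a perfect cube.
  y = -1: RHS = -30 is not a perfect cube.
  y = 2: RHS = 87 is not a perfect cube.
  y = -2: RHS = -121 is not a perfect cube.
  y = 3: RHS = 334 is not a perfect cube.
  y = -3: RHS = -368 is not a perfect cube.
Continuing the search up to |y| = 40 finds no solutions either.
No (x, y) in the scanned range satisfies the equation.

No integer solutions with |y| ≤ 40.


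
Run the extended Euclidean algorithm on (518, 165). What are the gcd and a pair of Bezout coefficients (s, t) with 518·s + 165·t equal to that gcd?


Euclidean algorithm on (518, 165) — divide until remainder is 0:
  518 = 3 · 165 + 23
  165 = 7 · 23 + 4
  23 = 5 · 4 + 3
  4 = 1 · 3 + 1
  3 = 3 · 1 + 0
gcd(518, 165) = 1.
Track Bezout coefficients alongside the remainders: start with r₀ = 518 = a·1 + b·0 (s = 1, t = 0) and r₁ = 165 = a·0 + b·1 (s = 0, t = 1); each new remainder r_{k+1} = r_{k-1} − q_k·r_k inherits s_{k+1} = s_{k-1} − q_k·s_k, t_{k+1} = t_{k-1} − q_k·t_k, so r_k = a·s_k + b·t_k at every step:
  q = 3: r = 23, s = 1 − 3·0 = 1, t = 0 − 3·1 = -3  (check: 518·1 + 165·(-3) = 23)
  q = 7: r = 4, s = 0 − 7·1 = -7, t = 1 − 7·(-3) = 22  (check: 518·(-7) + 165·22 = 4)
  q = 5: r = 3, s = 1 − 5·(-7) = 36, t = -3 − 5·22 = -113  (check: 518·36 + 165·(-113) = 3)
  q = 1: r = 1, s = -7 − 1·36 = -43, t = 22 − 1·(-113) = 135  (check: 518·(-43) + 165·135 = 1)
The row with r = 1 (the gcd) gives the Bezout coefficients s = -43, t = 135.
Result: 518 · (-43) + 165 · (135) = 1.

gcd(518, 165) = 1; s = -43, t = 135 (check: 518·(-43) + 165·135 = 1).


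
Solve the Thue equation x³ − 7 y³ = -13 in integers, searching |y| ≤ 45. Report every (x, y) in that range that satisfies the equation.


The equation is x³ - 7y³ = -13. For fixed y, x³ = 7·y³ − 13, so a solution requires the RHS to be a perfect cube.
Strategy: iterate y from -45 to 45, compute RHS = 7·y³ − 13, and check whether it is a (positive or negative) perfect cube.
Check small values of y:
  y = 0: RHS = -13 is not a perfect cube.
  y = 1: RHS = -6 is not a perfect cube.
  y = -1: RHS = -20 is not a perfect cube.
  y = 2: RHS = 43 is not a perfect cube.
  y = -2: RHS = -69 is not a perfect cube.
  y = 3: RHS = 176 is not a perfect cube.
  y = -3: RHS = -202 is not a perfect cube.
Continuing the search up to |y| = 45 finds no solutions either.
No (x, y) in the scanned range satisfies the equation.

No integer solutions with |y| ≤ 45.


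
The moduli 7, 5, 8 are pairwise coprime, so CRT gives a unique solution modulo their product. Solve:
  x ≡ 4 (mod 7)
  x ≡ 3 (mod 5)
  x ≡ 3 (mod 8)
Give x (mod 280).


Moduli 7, 5, 8 are pairwise coprime; by CRT there is a unique solution modulo M = 7 · 5 · 8 = 280.
Solve pairwise, accumulating the modulus:
  Start with x ≡ 4 (mod 7).
  Combine with x ≡ 3 (mod 5): since gcd(7, 5) = 1, we get a unique residue mod 35.
    Write x = 4 + 7·t and substitute into x ≡ 3 (mod 5): 7·t ≡ 3 − 4 = -1 (mod 5).
    Reduce coefficients mod 5: 2·t ≡ 4 (mod 5).
    The inverse of 2 mod 5 is 3 (since 2·3 = 6 = 1·5 + 1), so t ≡ 3·4 = 12 ≡ 2 (mod 5).
    Then x = 4 + 7·2 = 18, valid modulo lcm(7, 5) = 35: x ≡ 18 (mod 35).
  Combine with x ≡ 3 (mod 8): since gcd(35, 8) = 1, we get a unique residue mod 280.
    Write x = 18 + 35·t and substitute into x ≡ 3 (mod 8): 35·t ≡ 3 − 18 = -15 (mod 8).
    Reduce coefficients mod 8: 3·t ≡ 1 (mod 8).
    The inverse of 3 mod 8 is 3 (since 3·3 = 9 = 1·8 + 1), so t ≡ 3·1 = 3 ≡ 3 (mod 8).
    Then x = 18 + 35·3 = 123, valid modulo lcm(35, 8) = 280: x ≡ 123 (mod 280).
Verify: 123 mod 7 = 4 ✓, 123 mod 5 = 3 ✓, 123 mod 8 = 3 ✓.

x ≡ 123 (mod 280).


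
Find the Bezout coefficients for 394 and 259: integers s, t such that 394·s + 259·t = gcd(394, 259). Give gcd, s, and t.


Euclidean algorithm on (394, 259) — divide until remainder is 0:
  394 = 1 · 259 + 135
  259 = 1 · 135 + 124
  135 = 1 · 124 + 11
  124 = 11 · 11 + 3
  11 = 3 · 3 + 2
  3 = 1 · 2 + 1
  2 = 2 · 1 + 0
gcd(394, 259) = 1.
Track Bezout coefficients alongside the remainders: start with r₀ = 394 = a·1 + b·0 (s = 1, t = 0) and r₁ = 259 = a·0 + b·1 (s = 0, t = 1); each new remainder r_{k+1} = r_{k-1} − q_k·r_k inherits s_{k+1} = s_{k-1} − q_k·s_k, t_{k+1} = t_{k-1} − q_k·t_k, so r_k = a·s_k + b·t_k at every step:
  q = 1: r = 135, s = 1 − 1·0 = 1, t = 0 − 1·1 = -1  (check: 394·1 + 259·(-1) = 135)
  q = 1: r = 124, s = 0 − 1·1 = -1, t = 1 − 1·(-1) = 2  (check: 394·(-1) + 259·2 = 124)
  q = 1: r = 11, s = 1 − 1·(-1) = 2, t = -1 − 1·2 = -3  (check: 394·2 + 259·(-3) = 11)
  q = 11: r = 3, s = -1 − 11·2 = -23, t = 2 − 11·(-3) = 35  (check: 394·(-23) + 259·35 = 3)
  q = 3: r = 2, s = 2 − 3·(-23) = 71, t = -3 − 3·35 = -108  (check: 394·71 + 259·(-108) = 2)
  q = 1: r = 1, s = -23 − 1·71 = -94, t = 35 − 1·(-108) = 143  (check: 394·(-94) + 259·143 = 1)
The row with r = 1 (the gcd) gives the Bezout coefficients s = -94, t = 143.
Result: 394 · (-94) + 259 · (143) = 1.

gcd(394, 259) = 1; s = -94, t = 143 (check: 394·(-94) + 259·143 = 1).


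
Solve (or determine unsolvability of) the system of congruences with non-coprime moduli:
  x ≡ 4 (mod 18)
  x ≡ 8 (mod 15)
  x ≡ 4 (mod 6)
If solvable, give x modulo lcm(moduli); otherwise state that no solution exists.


Moduli 18, 15, 6 are not pairwise coprime, so CRT works modulo lcm(m_i) when all pairwise compatibility conditions hold.
Pairwise compatibility: gcd(m_i, m_j) must divide a_i - a_j for every pair.
Merge one congruence at a time:
  Start: x ≡ 4 (mod 18).
  Combine with x ≡ 8 (mod 15): gcd(18, 15) = 3, and 8 - 4 = 4 is NOT divisible by 3.
    ⇒ system is inconsistent (no integer solution).

No solution (the system is inconsistent).


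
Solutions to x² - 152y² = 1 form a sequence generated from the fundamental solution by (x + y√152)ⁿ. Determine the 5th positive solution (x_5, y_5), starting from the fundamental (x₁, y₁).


Step 1: Find the fundamental solution (x₁, y₁) of x² - 152y² = 1.
  Expand √152 as a continued fraction. a₀ = ⌊√152⌋ = 12; iterate m_{k+1} = d_k·a_k − m_k, d_{k+1} = (152 − m_{k+1}²)/d_k, a_{k+1} = ⌊(a₀ + m_{k+1})/d_{k+1}⌋ (starting m₀ = 0, d₀ = 1), with convergents p_k = a_k·p_{k-1} + p_{k-2}, q_k = a_k·q_{k-1} + q_{k-2} (p₋₁ = 1, q₋₁ = 0):
  k = 0: a₀ = 12; p₀/q₀ = 12/1; p₀² − 152·q₀² = 144 − 152 = -8.
  k = 1: m = 12, d = 8, a = ⌊(12 + 12)/8⌋ = 3; p/q = (3·12 + 1)/(3·1 + 0) = 37/3; p² − 152·q² = 1369 − 1368 = 1.
  The first convergent with p² − 152·q² = 1 gives the fundamental solution (x₁, y₁) = (37, 3).
Step 2: Apply the recurrence (x_{n+1}, y_{n+1}) = (x₁x_n + 152y₁y_n, x₁y_n + y₁x_n) repeatedly.
  From (x_1, y_1) = (37, 3): x_2 = 37·37 + 152·3·3 = 2737; y_2 = 37·3 + 3·37 = 222.
  From (x_2, y_2) = (2737, 222): x_3 = 37·2737 + 152·3·222 = 202501; y_3 = 37·222 + 3·2737 = 16425.
  From (x_3, y_3) = (202501, 16425): x_4 = 37·202501 + 152·3·16425 = 14982337; y_4 = 37·16425 + 3·202501 = 1215228.
  From (x_4, y_4) = (14982337, 1215228): x_5 = 37·14982337 + 152·3·1215228 = 1108490437; y_5 = 37·1215228 + 3·14982337 = 89910447.
Step 3: Verify x_5² - 152·y_5² = 1228751048920450969 - 1228751048920450968 = 1 (should be 1). ✓

(x_1, y_1) = (37, 3); (x_5, y_5) = (1108490437, 89910447).


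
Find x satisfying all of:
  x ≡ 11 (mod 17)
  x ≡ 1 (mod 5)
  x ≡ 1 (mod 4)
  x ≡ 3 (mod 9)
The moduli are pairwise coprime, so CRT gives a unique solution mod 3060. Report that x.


Product of moduli M = 17 · 5 · 4 · 9 = 3060.
Merge one congruence at a time:
  Start: x ≡ 11 (mod 17).
  Combine with x ≡ 1 (mod 5); new modulus lcm = 85.
    Write x = 11 + 17·t and substitute into x ≡ 1 (mod 5): 17·t ≡ 1 − 11 = -10 (mod 5).
    Reduce coefficients mod 5: 2·t ≡ 0 (mod 5).
    The inverse of 2 mod 5 is 3 (since 2·3 = 6 = 1·5 + 1), so t ≡ 3·0 = 0 ≡ 0 (mod 5).
    Then x = 11 + 17·0 = 11, valid modulo lcm(17, 5) = 85: x ≡ 11 (mod 85).
  Combine with x ≡ 1 (mod 4); new modulus lcm = 340.
    Write x = 11 + 85·t and substitute into x ≡ 1 (mod 4): 85·t ≡ 1 − 11 = -10 (mod 4).
    Reduce coefficients mod 4: 1·t ≡ 2 (mod 4).
    So t ≡ 2 (mod 4).
    Then x = 11 + 85·2 = 181, valid modulo lcm(85, 4) = 340: x ≡ 181 (mod 340).
  Combine with x ≡ 3 (mod 9); new modulus lcm = 3060.
    Write x = 181 + 340·t and substitute into x ≡ 3 (mod 9): 340·t ≡ 3 − 181 = -178 (mod 9).
    Reduce coefficients mod 9: 7·t ≡ 2 (mod 9).
    The inverse of 7 mod 9 is 4 (since 7·4 = 28 = 3·9 + 1), so t ≡ 4·2 = 8 ≡ 8 (mod 9).
    Then x = 181 + 340·8 = 2901, valid modulo lcm(340, 9) = 3060: x ≡ 2901 (mod 3060).
Verify against each original: 2901 mod 17 = 11, 2901 mod 5 = 1, 2901 mod 4 = 1, 2901 mod 9 = 3.

x ≡ 2901 (mod 3060).


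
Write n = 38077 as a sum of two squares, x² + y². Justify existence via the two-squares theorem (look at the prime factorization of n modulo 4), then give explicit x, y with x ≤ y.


Step 1: Factor n = 38077 = 13 · 29 · 101.
Step 2: Check the mod-4 condition on each prime factor: 13 ≡ 1 (mod 4), exponent 1; 29 ≡ 1 (mod 4), exponent 1; 101 ≡ 1 (mod 4), exponent 1.
All primes ≡ 3 (mod 4) appear to even exponent (or don't appear), so by the two-squares theorem n IS expressible as a sum of two squares.
Step 3: Build a representation. Here n = 13 · 29 · 101 is a product of primes ≡ 1 (mod 4). Each prime p ≡ 1 (mod 4) is itself a sum of two squares; find a² by testing p − a² for a perfect square:
  13: 13 − 1² = 12, 13 − 2² = 9 = 3² ⇒ 13 = 2² + 3².
  29: 29 − 1² = 28, 29 − 2² = 25 = 5² ⇒ 29 = 2² + 5².
  101: 101 − 1² = 100 = 10² ⇒ 101 = 1² + 10².
  Combine using the Brahmagupta–Fibonacci identity (a² + b²)(c² + d²) = (ac − bd)² + (ad + bc)² = (ac + bd)² + (ad − bc)²:
  13 · 29 = 377: from (2² + 3²)(2² + 5²), take (2·2 − 3·5, 2·5 + 3·2) = (4 − 15, 10 + 6) = (-11, 16); dropping signs (only squares matter) gives (11, 16); check 11² + 16² = 121 + 256 = 377 ✓.
  377 · 101 = 38077: from (11² + 16²)(1² + 10²), take (11·1 − 16·10, 11·10 + 16·1) = (11 − 160, 110 + 16) = (-149, 126); dropping signs (only squares matter) gives (149, 126); check 149² + 126² = 22201 + 15876 = 38077 ✓.
Step 4: Order so x ≤ y and verify: 126² + 149² = 15876 + 22201 = 38077 = n. ✓

n = 38077 = 126² + 149² (one valid representation with x ≤ y).


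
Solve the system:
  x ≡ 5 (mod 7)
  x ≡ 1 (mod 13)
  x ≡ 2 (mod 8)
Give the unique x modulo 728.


Moduli 7, 13, 8 are pairwise coprime; by CRT there is a unique solution modulo M = 7 · 13 · 8 = 728.
Solve pairwise, accumulating the modulus:
  Start with x ≡ 5 (mod 7).
  Combine with x ≡ 1 (mod 13): since gcd(7, 13) = 1, we get a unique residue mod 91.
    Write x = 5 + 7·t and substitute into x ≡ 1 (mod 13): 7·t ≡ 1 − 5 = -4 (mod 13).
    Reduce coefficients mod 13: 7·t ≡ 9 (mod 13).
    The inverse of 7 mod 13 is 2 (since 7·2 = 14 = 1·13 + 1), so t ≡ 2·9 = 18 ≡ 5 (mod 13).
    Then x = 5 + 7·5 = 40, valid modulo lcm(7, 13) = 91: x ≡ 40 (mod 91).
  Combine with x ≡ 2 (mod 8): since gcd(91, 8) = 1, we get a unique residue mod 728.
    Write x = 40 + 91·t and substitute into x ≡ 2 (mod 8): 91·t ≡ 2 − 40 = -38 (mod 8).
    Reduce coefficients mod 8: 3·t ≡ 2 (mod 8).
    The inverse of 3 mod 8 is 3 (since 3·3 = 9 = 1·8 + 1), so t ≡ 3·2 = 6 ≡ 6 (mod 8).
    Then x = 40 + 91·6 = 586, valid modulo lcm(91, 8) = 728: x ≡ 586 (mod 728).
Verify: 586 mod 7 = 5 ✓, 586 mod 13 = 1 ✓, 586 mod 8 = 2 ✓.

x ≡ 586 (mod 728).


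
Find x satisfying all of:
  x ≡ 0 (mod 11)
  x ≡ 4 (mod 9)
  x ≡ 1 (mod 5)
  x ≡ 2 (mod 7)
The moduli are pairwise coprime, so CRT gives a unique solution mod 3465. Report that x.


Product of moduli M = 11 · 9 · 5 · 7 = 3465.
Merge one congruence at a time:
  Start: x ≡ 0 (mod 11).
  Combine with x ≡ 4 (mod 9); new modulus lcm = 99.
    Write x = 0 + 11·t and substitute into x ≡ 4 (mod 9): 11·t ≡ 4 − 0 = 4 (mod 9).
    Reduce coefficients mod 9: 2·t ≡ 4 (mod 9).
    The inverse of 2 mod 9 is 5 (since 2·5 = 10 = 1·9 + 1), so t ≡ 5·4 = 20 ≡ 2 (mod 9).
    Then x = 0 + 11·2 = 22, valid modulo lcm(11, 9) = 99: x ≡ 22 (mod 99).
  Combine with x ≡ 1 (mod 5); new modulus lcm = 495.
    Write x = 22 + 99·t and substitute into x ≡ 1 (mod 5): 99·t ≡ 1 − 22 = -21 (mod 5).
    Reduce coefficients mod 5: 4·t ≡ 4 (mod 5).
    The inverse of 4 mod 5 is 4 (since 4·4 = 16 = 3·5 + 1), so t ≡ 4·4 = 16 ≡ 1 (mod 5).
    Then x = 22 + 99·1 = 121, valid modulo lcm(99, 5) = 495: x ≡ 121 (mod 495).
  Combine with x ≡ 2 (mod 7); new modulus lcm = 3465.
    Write x = 121 + 495·t and substitute into x ≡ 2 (mod 7): 495·t ≡ 2 − 121 = -119 (mod 7).
    Reduce coefficients mod 7: 5·t ≡ 0 (mod 7).
    The inverse of 5 mod 7 is 3 (since 5·3 = 15 = 2·7 + 1), so t ≡ 3·0 = 0 ≡ 0 (mod 7).
    Then x = 121 + 495·0 = 121, valid modulo lcm(495, 7) = 3465: x ≡ 121 (mod 3465).
Verify against each original: 121 mod 11 = 0, 121 mod 9 = 4, 121 mod 5 = 1, 121 mod 7 = 2.

x ≡ 121 (mod 3465).


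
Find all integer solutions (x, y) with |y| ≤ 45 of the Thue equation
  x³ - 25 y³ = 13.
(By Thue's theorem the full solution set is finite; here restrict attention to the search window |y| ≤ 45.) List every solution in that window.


The equation is x³ - 25y³ = 13. For fixed y, x³ = 25·y³ + 13, so a solution requires the RHS to be a perfect cube.
Strategy: iterate y from -45 to 45, compute RHS = 25·y³ + 13, and check whether it is a (positive or negative) perfect cube.
Check small values of y:
  y = 0: RHS = 13 is not a perfect cube.
  y = 1: RHS = 38 is not a perfect cube.
  y = -1: RHS = -12 is not a perfect cube.
  y = 2: RHS = 213 is not a perfect cube.
  y = -2: RHS = -187 is not a perfect cube.
  y = 3: RHS = 688 is not a perfect cube.
  y = -3: RHS = -662 is not a perfect cube.
Continuing the search up to |y| = 45 finds no solutions either.
No (x, y) in the scanned range satisfies the equation.

No integer solutions with |y| ≤ 45.


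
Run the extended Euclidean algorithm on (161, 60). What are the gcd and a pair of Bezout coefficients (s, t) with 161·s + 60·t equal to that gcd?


Euclidean algorithm on (161, 60) — divide until remainder is 0:
  161 = 2 · 60 + 41
  60 = 1 · 41 + 19
  41 = 2 · 19 + 3
  19 = 6 · 3 + 1
  3 = 3 · 1 + 0
gcd(161, 60) = 1.
Track Bezout coefficients alongside the remainders: start with r₀ = 161 = a·1 + b·0 (s = 1, t = 0) and r₁ = 60 = a·0 + b·1 (s = 0, t = 1); each new remainder r_{k+1} = r_{k-1} − q_k·r_k inherits s_{k+1} = s_{k-1} − q_k·s_k, t_{k+1} = t_{k-1} − q_k·t_k, so r_k = a·s_k + b·t_k at every step:
  q = 2: r = 41, s = 1 − 2·0 = 1, t = 0 − 2·1 = -2  (check: 161·1 + 60·(-2) = 41)
  q = 1: r = 19, s = 0 − 1·1 = -1, t = 1 − 1·(-2) = 3  (check: 161·(-1) + 60·3 = 19)
  q = 2: r = 3, s = 1 − 2·(-1) = 3, t = -2 − 2·3 = -8  (check: 161·3 + 60·(-8) = 3)
  q = 6: r = 1, s = -1 − 6·3 = -19, t = 3 − 6·(-8) = 51  (check: 161·(-19) + 60·51 = 1)
The row with r = 1 (the gcd) gives the Bezout coefficients s = -19, t = 51.
Result: 161 · (-19) + 60 · (51) = 1.

gcd(161, 60) = 1; s = -19, t = 51 (check: 161·(-19) + 60·51 = 1).


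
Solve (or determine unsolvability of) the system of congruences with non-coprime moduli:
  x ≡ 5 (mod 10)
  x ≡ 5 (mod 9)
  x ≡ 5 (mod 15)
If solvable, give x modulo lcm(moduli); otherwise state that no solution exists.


Moduli 10, 9, 15 are not pairwise coprime, so CRT works modulo lcm(m_i) when all pairwise compatibility conditions hold.
Pairwise compatibility: gcd(m_i, m_j) must divide a_i - a_j for every pair.
Merge one congruence at a time:
  Start: x ≡ 5 (mod 10).
  Combine with x ≡ 5 (mod 9): gcd(10, 9) = 1; 5 - 5 = 0, which IS divisible by 1, so compatible.
    Write x = 5 + 10·t and substitute into x ≡ 5 (mod 9): 10·t ≡ 5 − 5 = 0 (mod 9).
    Reduce coefficients mod 9: 1·t ≡ 0 (mod 9).
    So t ≡ 0 (mod 9).
    Then x = 5 + 10·0 = 5, valid modulo lcm(10, 9) = 90: x ≡ 5 (mod 90).
  Combine with x ≡ 5 (mod 15): gcd(90, 15) = 15; 5 - 5 = 0, which IS divisible by 15, so compatible.
    Write x = 5 + 90·t and substitute into x ≡ 5 (mod 15): 90·t ≡ 5 − 5 = 0 (mod 15).
    Divide the congruence (and modulus) by g = 15: 6·t ≡ 0 (mod 1).
    Modulo 1 every t works; take t = 0.
    Then x = 5 + 90·0 = 5, valid modulo lcm(90, 15) = 90: x ≡ 5 (mod 90).
Verify: 5 mod 10 = 5, 5 mod 9 = 5, 5 mod 15 = 5.

x ≡ 5 (mod 90).


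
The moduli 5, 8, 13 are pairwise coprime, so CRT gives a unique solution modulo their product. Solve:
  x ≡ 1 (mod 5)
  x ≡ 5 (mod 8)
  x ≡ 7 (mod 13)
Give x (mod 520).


Moduli 5, 8, 13 are pairwise coprime; by CRT there is a unique solution modulo M = 5 · 8 · 13 = 520.
Solve pairwise, accumulating the modulus:
  Start with x ≡ 1 (mod 5).
  Combine with x ≡ 5 (mod 8): since gcd(5, 8) = 1, we get a unique residue mod 40.
    Write x = 1 + 5·t and substitute into x ≡ 5 (mod 8): 5·t ≡ 5 − 1 = 4 (mod 8).
    The inverse of 5 mod 8 is 5 (since 5·5 = 25 = 3·8 + 1), so t ≡ 5·4 = 20 ≡ 4 (mod 8).
    Then x = 1 + 5·4 = 21, valid modulo lcm(5, 8) = 40: x ≡ 21 (mod 40).
  Combine with x ≡ 7 (mod 13): since gcd(40, 13) = 1, we get a unique residue mod 520.
    Write x = 21 + 40·t and substitute into x ≡ 7 (mod 13): 40·t ≡ 7 − 21 = -14 (mod 13).
    Reduce coefficients mod 13: 1·t ≡ 12 (mod 13).
    So t ≡ 12 (mod 13).
    Then x = 21 + 40·12 = 501, valid modulo lcm(40, 13) = 520: x ≡ 501 (mod 520).
Verify: 501 mod 5 = 1 ✓, 501 mod 8 = 5 ✓, 501 mod 13 = 7 ✓.

x ≡ 501 (mod 520).


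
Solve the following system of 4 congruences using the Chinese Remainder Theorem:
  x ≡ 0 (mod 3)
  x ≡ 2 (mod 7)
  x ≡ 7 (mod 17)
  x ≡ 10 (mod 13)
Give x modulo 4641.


Product of moduli M = 3 · 7 · 17 · 13 = 4641.
Merge one congruence at a time:
  Start: x ≡ 0 (mod 3).
  Combine with x ≡ 2 (mod 7); new modulus lcm = 21.
    Write x = 0 + 3·t and substitute into x ≡ 2 (mod 7): 3·t ≡ 2 − 0 = 2 (mod 7).
    The inverse of 3 mod 7 is 5 (since 3·5 = 15 = 2·7 + 1), so t ≡ 5·2 = 10 ≡ 3 (mod 7).
    Then x = 0 + 3·3 = 9, valid modulo lcm(3, 7) = 21: x ≡ 9 (mod 21).
  Combine with x ≡ 7 (mod 17); new modulus lcm = 357.
    Write x = 9 + 21·t and substitute into x ≡ 7 (mod 17): 21·t ≡ 7 − 9 = -2 (mod 17).
    Reduce coefficients mod 17: 4·t ≡ 15 (mod 17).
    The inverse of 4 mod 17 is 13 (since 4·13 = 52 = 3·17 + 1), so t ≡ 13·15 = 195 ≡ 8 (mod 17).
    Then x = 9 + 21·8 = 177, valid modulo lcm(21, 17) = 357: x ≡ 177 (mod 357).
  Combine with x ≡ 10 (mod 13); new modulus lcm = 4641.
    Write x = 177 + 357·t and substitute into x ≡ 10 (mod 13): 357·t ≡ 10 − 177 = -167 (mod 13).
    Reduce coefficients mod 13: 6·t ≡ 2 (mod 13).
    The inverse of 6 mod 13 is 11 (since 6·11 = 66 = 5·13 + 1), so t ≡ 11·2 = 22 ≡ 9 (mod 13).
    Then x = 177 + 357·9 = 3390, valid modulo lcm(357, 13) = 4641: x ≡ 3390 (mod 4641).
Verify against each original: 3390 mod 3 = 0, 3390 mod 7 = 2, 3390 mod 17 = 7, 3390 mod 13 = 10.

x ≡ 3390 (mod 4641).


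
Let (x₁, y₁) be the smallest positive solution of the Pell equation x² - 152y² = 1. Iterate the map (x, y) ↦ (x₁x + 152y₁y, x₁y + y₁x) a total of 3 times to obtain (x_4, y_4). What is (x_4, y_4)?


Step 1: Find the fundamental solution (x₁, y₁) of x² - 152y² = 1.
  Expand √152 as a continued fraction. a₀ = ⌊√152⌋ = 12; iterate m_{k+1} = d_k·a_k − m_k, d_{k+1} = (152 − m_{k+1}²)/d_k, a_{k+1} = ⌊(a₀ + m_{k+1})/d_{k+1}⌋ (starting m₀ = 0, d₀ = 1), with convergents p_k = a_k·p_{k-1} + p_{k-2}, q_k = a_k·q_{k-1} + q_{k-2} (p₋₁ = 1, q₋₁ = 0):
  k = 0: a₀ = 12; p₀/q₀ = 12/1; p₀² − 152·q₀² = 144 − 152 = -8.
  k = 1: m = 12, d = 8, a = ⌊(12 + 12)/8⌋ = 3; p/q = (3·12 + 1)/(3·1 + 0) = 37/3; p² − 152·q² = 1369 − 1368 = 1.
  The first convergent with p² − 152·q² = 1 gives the fundamental solution (x₁, y₁) = (37, 3).
Step 2: Apply the recurrence (x_{n+1}, y_{n+1}) = (x₁x_n + 152y₁y_n, x₁y_n + y₁x_n) repeatedly.
  From (x_1, y_1) = (37, 3): x_2 = 37·37 + 152·3·3 = 2737; y_2 = 37·3 + 3·37 = 222.
  From (x_2, y_2) = (2737, 222): x_3 = 37·2737 + 152·3·222 = 202501; y_3 = 37·222 + 3·2737 = 16425.
  From (x_3, y_3) = (202501, 16425): x_4 = 37·202501 + 152·3·16425 = 14982337; y_4 = 37·16425 + 3·202501 = 1215228.
Step 3: Verify x_4² - 152·y_4² = 224470421981569 - 224470421981568 = 1 (should be 1). ✓

(x_1, y_1) = (37, 3); (x_4, y_4) = (14982337, 1215228).


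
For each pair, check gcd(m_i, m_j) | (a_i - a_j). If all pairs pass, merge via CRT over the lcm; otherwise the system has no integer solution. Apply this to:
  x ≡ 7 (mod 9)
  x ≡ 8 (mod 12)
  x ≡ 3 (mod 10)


Moduli 9, 12, 10 are not pairwise coprime, so CRT works modulo lcm(m_i) when all pairwise compatibility conditions hold.
Pairwise compatibility: gcd(m_i, m_j) must divide a_i - a_j for every pair.
Merge one congruence at a time:
  Start: x ≡ 7 (mod 9).
  Combine with x ≡ 8 (mod 12): gcd(9, 12) = 3, and 8 - 7 = 1 is NOT divisible by 3.
    ⇒ system is inconsistent (no integer solution).

No solution (the system is inconsistent).


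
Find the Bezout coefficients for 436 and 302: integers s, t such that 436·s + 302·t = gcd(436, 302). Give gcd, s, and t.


Euclidean algorithm on (436, 302) — divide until remainder is 0:
  436 = 1 · 302 + 134
  302 = 2 · 134 + 34
  134 = 3 · 34 + 32
  34 = 1 · 32 + 2
  32 = 16 · 2 + 0
gcd(436, 302) = 2.
Track Bezout coefficients alongside the remainders: start with r₀ = 436 = a·1 + b·0 (s = 1, t = 0) and r₁ = 302 = a·0 + b·1 (s = 0, t = 1); each new remainder r_{k+1} = r_{k-1} − q_k·r_k inherits s_{k+1} = s_{k-1} − q_k·s_k, t_{k+1} = t_{k-1} − q_k·t_k, so r_k = a·s_k + b·t_k at every step:
  q = 1: r = 134, s = 1 − 1·0 = 1, t = 0 − 1·1 = -1  (check: 436·1 + 302·(-1) = 134)
  q = 2: r = 34, s = 0 − 2·1 = -2, t = 1 − 2·(-1) = 3  (check: 436·(-2) + 302·3 = 34)
  q = 3: r = 32, s = 1 − 3·(-2) = 7, t = -1 − 3·3 = -10  (check: 436·7 + 302·(-10) = 32)
  q = 1: r = 2, s = -2 − 1·7 = -9, t = 3 − 1·(-10) = 13  (check: 436·(-9) + 302·13 = 2)
The row with r = 2 (the gcd) gives the Bezout coefficients s = -9, t = 13.
Result: 436 · (-9) + 302 · (13) = 2.

gcd(436, 302) = 2; s = -9, t = 13 (check: 436·(-9) + 302·13 = 2).


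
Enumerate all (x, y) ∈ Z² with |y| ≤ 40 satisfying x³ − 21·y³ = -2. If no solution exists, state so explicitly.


The equation is x³ - 21y³ = -2. For fixed y, x³ = 21·y³ − 2, so a solution requires the RHS to be a perfect cube.
Strategy: iterate y from -40 to 40, compute RHS = 21·y³ − 2, and check whether it is a (positive or negative) perfect cube.
Check small values of y:
  y = 0: RHS = -2 is not a perfect cube.
  y = 1: RHS = 19 is not a perfect cube.
  y = -1: RHS = -23 is not a perfect cube.
  y = 2: RHS = 166 is not a perfect cube.
  y = -2: RHS = -170 is not a perfect cube.
  y = 3: RHS = 565 is not a perfect cube.
  y = -3: RHS = -569 is not a perfect cube.
Continuing the search up to |y| = 40 finds no solutions either.
No (x, y) in the scanned range satisfies the equation.

No integer solutions with |y| ≤ 40.


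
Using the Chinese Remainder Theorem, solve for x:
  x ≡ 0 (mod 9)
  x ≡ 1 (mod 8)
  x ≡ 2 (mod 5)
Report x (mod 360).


Moduli 9, 8, 5 are pairwise coprime; by CRT there is a unique solution modulo M = 9 · 8 · 5 = 360.
Solve pairwise, accumulating the modulus:
  Start with x ≡ 0 (mod 9).
  Combine with x ≡ 1 (mod 8): since gcd(9, 8) = 1, we get a unique residue mod 72.
    Write x = 0 + 9·t and substitute into x ≡ 1 (mod 8): 9·t ≡ 1 − 0 = 1 (mod 8).
    Reduce coefficients mod 8: 1·t ≡ 1 (mod 8).
    So t ≡ 1 (mod 8).
    Then x = 0 + 9·1 = 9, valid modulo lcm(9, 8) = 72: x ≡ 9 (mod 72).
  Combine with x ≡ 2 (mod 5): since gcd(72, 5) = 1, we get a unique residue mod 360.
    Write x = 9 + 72·t and substitute into x ≡ 2 (mod 5): 72·t ≡ 2 − 9 = -7 (mod 5).
    Reduce coefficients mod 5: 2·t ≡ 3 (mod 5).
    The inverse of 2 mod 5 is 3 (since 2·3 = 6 = 1·5 + 1), so t ≡ 3·3 = 9 ≡ 4 (mod 5).
    Then x = 9 + 72·4 = 297, valid modulo lcm(72, 5) = 360: x ≡ 297 (mod 360).
Verify: 297 mod 9 = 0 ✓, 297 mod 8 = 1 ✓, 297 mod 5 = 2 ✓.

x ≡ 297 (mod 360).


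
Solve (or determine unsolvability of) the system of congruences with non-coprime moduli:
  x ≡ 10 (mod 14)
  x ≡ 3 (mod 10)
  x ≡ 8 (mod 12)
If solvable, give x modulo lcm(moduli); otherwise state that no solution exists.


Moduli 14, 10, 12 are not pairwise coprime, so CRT works modulo lcm(m_i) when all pairwise compatibility conditions hold.
Pairwise compatibility: gcd(m_i, m_j) must divide a_i - a_j for every pair.
Merge one congruence at a time:
  Start: x ≡ 10 (mod 14).
  Combine with x ≡ 3 (mod 10): gcd(14, 10) = 2, and 3 - 10 = -7 is NOT divisible by 2.
    ⇒ system is inconsistent (no integer solution).

No solution (the system is inconsistent).


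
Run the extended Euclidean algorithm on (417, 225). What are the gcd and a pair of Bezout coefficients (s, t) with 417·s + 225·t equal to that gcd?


Euclidean algorithm on (417, 225) — divide until remainder is 0:
  417 = 1 · 225 + 192
  225 = 1 · 192 + 33
  192 = 5 · 33 + 27
  33 = 1 · 27 + 6
  27 = 4 · 6 + 3
  6 = 2 · 3 + 0
gcd(417, 225) = 3.
Track Bezout coefficients alongside the remainders: start with r₀ = 417 = a·1 + b·0 (s = 1, t = 0) and r₁ = 225 = a·0 + b·1 (s = 0, t = 1); each new remainder r_{k+1} = r_{k-1} − q_k·r_k inherits s_{k+1} = s_{k-1} − q_k·s_k, t_{k+1} = t_{k-1} − q_k·t_k, so r_k = a·s_k + b·t_k at every step:
  q = 1: r = 192, s = 1 − 1·0 = 1, t = 0 − 1·1 = -1  (check: 417·1 + 225·(-1) = 192)
  q = 1: r = 33, s = 0 − 1·1 = -1, t = 1 − 1·(-1) = 2  (check: 417·(-1) + 225·2 = 33)
  q = 5: r = 27, s = 1 − 5·(-1) = 6, t = -1 − 5·2 = -11  (check: 417·6 + 225·(-11) = 27)
  q = 1: r = 6, s = -1 − 1·6 = -7, t = 2 − 1·(-11) = 13  (check: 417·(-7) + 225·13 = 6)
  q = 4: r = 3, s = 6 − 4·(-7) = 34, t = -11 − 4·13 = -63  (check: 417·34 + 225·(-63) = 3)
The row with r = 3 (the gcd) gives the Bezout coefficients s = 34, t = -63.
Result: 417 · (34) + 225 · (-63) = 3.

gcd(417, 225) = 3; s = 34, t = -63 (check: 417·34 + 225·(-63) = 3).


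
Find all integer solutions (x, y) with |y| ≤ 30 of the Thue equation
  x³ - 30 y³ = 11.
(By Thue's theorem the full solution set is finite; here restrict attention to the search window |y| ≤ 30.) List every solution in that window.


The equation is x³ - 30y³ = 11. For fixed y, x³ = 30·y³ + 11, so a solution requires the RHS to be a perfect cube.
Strategy: iterate y from -30 to 30, compute RHS = 30·y³ + 11, and check whether it is a (positive or negative) perfect cube.
Check small values of y:
  y = 0: RHS = 11 is not a perfect cube.
  y = 1: RHS = 41 is not a perfect cube.
  y = -1: RHS = -19 is not a perfect cube.
  y = 2: RHS = 251 is not a perfect cube.
  y = -2: RHS = -229 is not a perfect cube.
  y = 3: RHS = 821 is not a perfect cube.
  y = -3: RHS = -799 is not a perfect cube.
Continuing the search up to |y| = 30 finds no solutions either.
No (x, y) in the scanned range satisfies the equation.

No integer solutions with |y| ≤ 30.


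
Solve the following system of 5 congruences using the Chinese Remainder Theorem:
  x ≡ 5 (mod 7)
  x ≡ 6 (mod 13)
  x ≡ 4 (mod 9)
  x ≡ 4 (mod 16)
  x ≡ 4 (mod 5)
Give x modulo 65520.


Product of moduli M = 7 · 13 · 9 · 16 · 5 = 65520.
Merge one congruence at a time:
  Start: x ≡ 5 (mod 7).
  Combine with x ≡ 6 (mod 13); new modulus lcm = 91.
    Write x = 5 + 7·t and substitute into x ≡ 6 (mod 13): 7·t ≡ 6 − 5 = 1 (mod 13).
    The inverse of 7 mod 13 is 2 (since 7·2 = 14 = 1·13 + 1), so t ≡ 2·1 = 2 ≡ 2 (mod 13).
    Then x = 5 + 7·2 = 19, valid modulo lcm(7, 13) = 91: x ≡ 19 (mod 91).
  Combine with x ≡ 4 (mod 9); new modulus lcm = 819.
    Write x = 19 + 91·t and substitute into x ≡ 4 (mod 9): 91·t ≡ 4 − 19 = -15 (mod 9).
    Reduce coefficients mod 9: 1·t ≡ 3 (mod 9).
    So t ≡ 3 (mod 9).
    Then x = 19 + 91·3 = 292, valid modulo lcm(91, 9) = 819: x ≡ 292 (mod 819).
  Combine with x ≡ 4 (mod 16); new modulus lcm = 13104.
    Write x = 292 + 819·t and substitute into x ≡ 4 (mod 16): 819·t ≡ 4 − 292 = -288 (mod 16).
    Reduce coefficients mod 16: 3·t ≡ 0 (mod 16).
    The inverse of 3 mod 16 is 11 (since 3·11 = 33 = 2·16 + 1), so t ≡ 11·0 = 0 ≡ 0 (mod 16).
    Then x = 292 + 819·0 = 292, valid modulo lcm(819, 16) = 13104: x ≡ 292 (mod 13104).
  Combine with x ≡ 4 (mod 5); new modulus lcm = 65520.
    Write x = 292 + 13104·t and substitute into x ≡ 4 (mod 5): 13104·t ≡ 4 − 292 = -288 (mod 5).
    Reduce coefficients mod 5: 4·t ≡ 2 (mod 5).
    The inverse of 4 mod 5 is 4 (since 4·4 = 16 = 3·5 + 1), so t ≡ 4·2 = 8 ≡ 3 (mod 5).
    Then x = 292 + 13104·3 = 39604, valid modulo lcm(13104, 5) = 65520: x ≡ 39604 (mod 65520).
Verify against each original: 39604 mod 7 = 5, 39604 mod 13 = 6, 39604 mod 9 = 4, 39604 mod 16 = 4, 39604 mod 5 = 4.

x ≡ 39604 (mod 65520).


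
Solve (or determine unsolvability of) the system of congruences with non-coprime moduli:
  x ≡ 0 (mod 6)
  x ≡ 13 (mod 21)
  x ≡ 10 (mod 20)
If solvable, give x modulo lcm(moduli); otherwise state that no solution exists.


Moduli 6, 21, 20 are not pairwise coprime, so CRT works modulo lcm(m_i) when all pairwise compatibility conditions hold.
Pairwise compatibility: gcd(m_i, m_j) must divide a_i - a_j for every pair.
Merge one congruence at a time:
  Start: x ≡ 0 (mod 6).
  Combine with x ≡ 13 (mod 21): gcd(6, 21) = 3, and 13 - 0 = 13 is NOT divisible by 3.
    ⇒ system is inconsistent (no integer solution).

No solution (the system is inconsistent).


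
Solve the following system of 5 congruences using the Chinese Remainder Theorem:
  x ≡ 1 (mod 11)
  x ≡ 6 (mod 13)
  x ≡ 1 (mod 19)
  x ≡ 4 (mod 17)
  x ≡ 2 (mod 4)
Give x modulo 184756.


Product of moduli M = 11 · 13 · 19 · 17 · 4 = 184756.
Merge one congruence at a time:
  Start: x ≡ 1 (mod 11).
  Combine with x ≡ 6 (mod 13); new modulus lcm = 143.
    Write x = 1 + 11·t and substitute into x ≡ 6 (mod 13): 11·t ≡ 6 − 1 = 5 (mod 13).
    The inverse of 11 mod 13 is 6 (since 11·6 = 66 = 5·13 + 1), so t ≡ 6·5 = 30 ≡ 4 (mod 13).
    Then x = 1 + 11·4 = 45, valid modulo lcm(11, 13) = 143: x ≡ 45 (mod 143).
  Combine with x ≡ 1 (mod 19); new modulus lcm = 2717.
    Write x = 45 + 143·t and substitute into x ≡ 1 (mod 19): 143·t ≡ 1 − 45 = -44 (mod 19).
    Reduce coefficients mod 19: 10·t ≡ 13 (mod 19).
    The inverse of 10 mod 19 is 2 (since 10·2 = 20 = 1·19 + 1), so t ≡ 2·13 = 26 ≡ 7 (mod 19).
    Then x = 45 + 143·7 = 1046, valid modulo lcm(143, 19) = 2717: x ≡ 1046 (mod 2717).
  Combine with x ≡ 4 (mod 17); new modulus lcm = 46189.
    Write x = 1046 + 2717·t and substitute into x ≡ 4 (mod 17): 2717·t ≡ 4 − 1046 = -1042 (mod 17).
    Reduce coefficients mod 17: 14·t ≡ 12 (mod 17).
    The inverse of 14 mod 17 is 11 (since 14·11 = 154 = 9·17 + 1), so t ≡ 11·12 = 132 ≡ 13 (mod 17).
    Then x = 1046 + 2717·13 = 36367, valid modulo lcm(2717, 17) = 46189: x ≡ 36367 (mod 46189).
  Combine with x ≡ 2 (mod 4); new modulus lcm = 184756.
    Write x = 36367 + 46189·t and substitute into x ≡ 2 (mod 4): 46189·t ≡ 2 − 36367 = -36365 (mod 4).
    Reduce coefficients mod 4: 1·t ≡ 3 (mod 4).
    So t ≡ 3 (mod 4).
    Then x = 36367 + 46189·3 = 174934, valid modulo lcm(46189, 4) = 184756: x ≡ 174934 (mod 184756).
Verify against each original: 174934 mod 11 = 1, 174934 mod 13 = 6, 174934 mod 19 = 1, 174934 mod 17 = 4, 174934 mod 4 = 2.

x ≡ 174934 (mod 184756).


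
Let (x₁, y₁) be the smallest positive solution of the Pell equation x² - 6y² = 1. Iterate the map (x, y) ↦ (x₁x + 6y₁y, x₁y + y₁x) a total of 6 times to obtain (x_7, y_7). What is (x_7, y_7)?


Step 1: Find the fundamental solution (x₁, y₁) of x² - 6y² = 1.
  Expand √6 as a continued fraction. a₀ = ⌊√6⌋ = 2; iterate m_{k+1} = d_k·a_k − m_k, d_{k+1} = (6 − m_{k+1}²)/d_k, a_{k+1} = ⌊(a₀ + m_{k+1})/d_{k+1}⌋ (starting m₀ = 0, d₀ = 1), with convergents p_k = a_k·p_{k-1} + p_{k-2}, q_k = a_k·q_{k-1} + q_{k-2} (p₋₁ = 1, q₋₁ = 0):
  k = 0: a₀ = 2; p₀/q₀ = 2/1; p₀² − 6·q₀² = 4 − 6 = -2.
  k = 1: m = 2, d = 2, a = ⌊(2 + 2)/2⌋ = 2; p/q = (2·2 + 1)/(2·1 + 0) = 5/2; p² − 6·q² = 25 − 24 = 1.
  The first convergent with p² − 6·q² = 1 gives the fundamental solution (x₁, y₁) = (5, 2).
Step 2: Apply the recurrence (x_{n+1}, y_{n+1}) = (x₁x_n + 6y₁y_n, x₁y_n + y₁x_n) repeatedly.
  From (x_1, y_1) = (5, 2): x_2 = 5·5 + 6·2·2 = 49; y_2 = 5·2 + 2·5 = 20.
  From (x_2, y_2) = (49, 20): x_3 = 5·49 + 6·2·20 = 485; y_3 = 5·20 + 2·49 = 198.
  From (x_3, y_3) = (485, 198): x_4 = 5·485 + 6·2·198 = 4801; y_4 = 5·198 + 2·485 = 1960.
  From (x_4, y_4) = (4801, 1960): x_5 = 5·4801 + 6·2·1960 = 47525; y_5 = 5·1960 + 2·4801 = 19402.
  From (x_5, y_5) = (47525, 19402): x_6 = 5·47525 + 6·2·19402 = 470449; y_6 = 5·19402 + 2·47525 = 192060.
  From (x_6, y_6) = (470449, 192060): x_7 = 5·470449 + 6·2·192060 = 4656965; y_7 = 5·192060 + 2·470449 = 1901198.
Step 3: Verify x_7² - 6·y_7² = 21687323011225 - 21687323011224 = 1 (should be 1). ✓

(x_1, y_1) = (5, 2); (x_7, y_7) = (4656965, 1901198).
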